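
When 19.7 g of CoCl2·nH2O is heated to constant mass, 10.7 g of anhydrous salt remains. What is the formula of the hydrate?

Mass of water lost = 19.7 − 10.7 = 9 g → 9 / 18.02 = 0.4994 mol H2O
Molar mass of CoCl2 = 129.83 g/mol → mol CoCl2 = 10.7 / 129.83 = 0.08242
n = 0.4994 / 0.08242 = 6.06 ≈ 6 → CoCl2·6H2O

CoCl2·6H2O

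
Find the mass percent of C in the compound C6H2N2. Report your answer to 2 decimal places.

Molar mass = 6(12.01) + 2(1.008) + 2(14.01) = 102.096 g/mol
Mass of C per mole = 6 × 12.01 = 72.060 g
% C = 72.060 / 102.096 × 100 = 70.58%

70.58%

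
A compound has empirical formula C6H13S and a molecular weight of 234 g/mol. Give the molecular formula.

Empirical-formula mass = 117.23 g/mol
n = 234 / 117.23 = 2.00 ≈ 2
Molecular formula = (C6H13S)2 = C12H26S2

C12H26S2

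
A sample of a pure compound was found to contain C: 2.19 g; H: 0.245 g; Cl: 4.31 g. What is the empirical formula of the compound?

Moles — C: 2.19 / 12.01 = 0.1823 mol; H: 0.245 / 1.008 = 0.2431 mol; Cl: 4.31 / 35.45 = 0.1216 mol
Divide by the smallest (0.1216 mol Cl): C 1.500, H 1.999, Cl 1.000
×2: C 3.00, H 4.00, Cl 2.00 → C3H4Cl2

C3H4Cl2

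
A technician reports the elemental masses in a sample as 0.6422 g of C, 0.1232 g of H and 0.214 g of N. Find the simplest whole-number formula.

C: 0.6422 g ÷ 12.01 g/mol = 0.05347 mol
H: 0.1232 g ÷ 1.008 g/mol = 0.1222 mol
N: 0.214 g ÷ 14.01 g/mol = 0.01527 mol
Smallest is N at 0.01527 mol; normalising gives C 3.501, H 8.002, N 1.000
Scaling by 2: C 7.00, H 16.00, N 2.00 → C7H16N2

C7H16N2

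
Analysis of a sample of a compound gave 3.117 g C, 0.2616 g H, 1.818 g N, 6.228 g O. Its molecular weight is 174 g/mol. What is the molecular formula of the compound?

C4H4N2O6

C: 3.117 g ÷ 12.01 g/mol = 0.2595 mol
H: 0.2616 g ÷ 1.008 g/mol = 0.2595 mol
N: 1.818 g ÷ 14.01 g/mol = 0.1298 mol
O: 6.228 g ÷ 16.00 g/mol = 0.3892 mol
Divide by the smallest (0.1298 mol N): C 2.000, H 2.000, N 1.000, O 3.000
≈ 2:2:1:3 → C2H2NO3
Empirical-formula mass = 88.05 g/mol
n = 174 / 88.05 = 1.98 ≈ 2
Molecular formula = (C2H2NO3)×2 = C4H4N2O6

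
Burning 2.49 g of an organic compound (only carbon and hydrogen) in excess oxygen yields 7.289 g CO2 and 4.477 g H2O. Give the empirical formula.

mol C = 7.289 / 44.01 = 0.1656; mass C = 0.1656 × 12.01 = 1.989 g
mol H = 2 × (4.477 / 18.02) = 0.4969; mass H = 0.4969 × 1.008 = 0.5009 g
Divide by the smallest (0.1656 mol C): C 1.000, H 3.000
→ CH3

CH3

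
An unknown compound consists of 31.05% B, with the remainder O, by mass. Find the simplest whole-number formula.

B2O3

Assume 100 g: 31.05 g B, 68.95 g O.
Moles — B: 31.05 / 10.81 = 2.872 mol; O: 68.95 / 16.00 = 4.309 mol
Divide by the smallest (2.872 mol B): B 1.000, O 1.500
×2: B 2.00, O 3.00 → B2O3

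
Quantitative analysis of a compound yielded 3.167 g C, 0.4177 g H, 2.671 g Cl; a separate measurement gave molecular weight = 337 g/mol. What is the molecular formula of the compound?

Moles — C: 3.167 / 12.01 = 0.2637 mol; H: 0.4177 / 1.008 = 0.4144 mol; Cl: 2.671 / 35.45 = 0.07535 mol
Ratios (÷ 0.07535): C 3.500, H 5.500, Cl 1.000
Scaling by 2: C 7.00, H 11.00, Cl 2.00 → C7H11Cl2
Empirical-formula mass = 166.06 g/mol
n = 337 / 166.06 = 2.03 ≈ 2
Molecular formula = (C7H11Cl2)×2 = C14H22Cl4

C14H22Cl4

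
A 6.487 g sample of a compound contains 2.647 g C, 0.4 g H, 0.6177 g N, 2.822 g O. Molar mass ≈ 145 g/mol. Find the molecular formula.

n(C) = 2.647/12.01 = 0.2204, n(H) = 0.4/1.008 = 0.3968, n(N) = 0.6177/14.01 = 0.04409, n(O) = 2.822/16.00 = 0.1764
Ratios (÷ 0.04409): C 4.999, H 9.000, N 1.000, O 4.000
→ C5H9NO4
Empirical-formula mass = 147.13 g/mol
n = 145 / 147.13 = 0.99 ≈ 1
Molecular formula = empirical formula = C5H9NO4

C5H9NO4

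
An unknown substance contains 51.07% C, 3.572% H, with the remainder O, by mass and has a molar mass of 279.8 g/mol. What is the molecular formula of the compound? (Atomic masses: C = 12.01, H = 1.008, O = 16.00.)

Assume 100 g: 51.07 g C, 3.572 g H, 45.358 g O.
Moles — C: 51.07 / 12.01 = 4.252 mol; H: 3.572 / 1.008 = 3.544 mol; O: 45.358 / 16.00 = 2.835 mol
Smallest is O at 2.835 mol; normalising gives C 1.500, H 1.250, O 1.000
Scaling by 4: C 6.00, H 5.00, O 4.00 → C6H5O4
Empirical-formula mass = 141.10 g/mol
n = 279.8 / 141.10 = 1.98 ≈ 2
Molecular formula = (C6H5O4)×2 = C12H10O8

C12H10O8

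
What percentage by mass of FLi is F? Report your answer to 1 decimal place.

Molar mass = 1(19.00) + 1(6.94) = 25.940 g/mol
Mass of F per mole = 1 × 19.00 = 19.000 g
% F = 19.000 / 25.940 × 100 = 73.2%

73.2%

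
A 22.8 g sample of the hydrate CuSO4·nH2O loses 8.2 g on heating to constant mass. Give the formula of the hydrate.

CuSO4·5H2O

Mass of anhydrous CuSO4 = 22.8 − 8.2 = 14.6 g
mol H2O = 8.2 / 18.02 = 0.455
Molar mass of CuSO4 = 159.62 g/mol → mol CuSO4 = 14.6 / 159.62 = 0.09147
n = 0.455 / 0.09147 = 4.98 ≈ 5 → CuSO4·5H2O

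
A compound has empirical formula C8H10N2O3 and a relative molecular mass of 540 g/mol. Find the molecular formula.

Empirical-formula mass = 182.18 g/mol
n = 540 / 182.18 = 2.96 ≈ 3
Molecular formula = (C8H10N2O3)3 = C24H30N6O9

C24H30N6O9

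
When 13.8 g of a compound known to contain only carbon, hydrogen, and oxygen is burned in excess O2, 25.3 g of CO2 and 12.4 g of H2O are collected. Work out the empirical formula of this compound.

mol C = 25.3 / 44.01 = 0.5749; mass C = 0.5749 × 12.01 = 6.904 g
mol H = 2 × (12.4 / 18.02) = 1.376; mass H = 1.376 × 1.008 = 1.387 g
mass O = 13.8 − (8.291) = 5.509 g → mol O = 0.3443
Divide by the smallest (0.3443 mol O): C 1.670, H 3.997, O 1.000
Multiply by 3: C 5.01, H 11.99, O 3.00 → C5H12O3

C5H12O3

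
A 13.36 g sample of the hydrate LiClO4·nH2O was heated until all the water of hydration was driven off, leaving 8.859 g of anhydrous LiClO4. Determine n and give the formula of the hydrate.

LiClO4·3H2O

Mass of water lost = 13.36 − 8.859 = 4.501 g → 4.501 / 18.02 = 0.2498 mol H2O
Molar mass of LiClO4 = 106.39 g/mol → mol LiClO4 = 8.859 / 106.39 = 0.08327
n = 0.2498 / 0.08327 = 3.00 ≈ 3 → LiClO4·3H2O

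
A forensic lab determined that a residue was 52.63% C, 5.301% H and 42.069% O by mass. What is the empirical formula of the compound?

C5H6O3

Assume 100 g: 52.63 g C, 5.301 g H, 42.069 g O.
Moles — C: 52.63 / 12.01 = 4.382 mol; H: 5.301 / 1.008 = 5.259 mol; O: 42.069 / 16.00 = 2.629 mol
Ratios (÷ 2.629): C 1.667, H 2.000, O 1.000
×3: C 5.00, H 6.00, O 3.00 → C5H6O3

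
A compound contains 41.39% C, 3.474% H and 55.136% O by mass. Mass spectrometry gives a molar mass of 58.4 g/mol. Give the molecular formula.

Assume 100 g: 41.39 g C, 3.474 g H, 55.136 g O.
n(C) = 41.39/12.01 = 3.446, n(H) = 3.474/1.008 = 3.446, n(O) = 55.136/16.00 = 3.446
Ratios (÷ 3.446): C 1.000, H 1.000, O 1.000
≈ 1:1:1 → CHO
Empirical-formula mass = 29.02 g/mol
n = 58.4 / 29.02 = 2.01 ≈ 2
Molecular formula = (CHO)×2 = C2H2O2

C2H2O2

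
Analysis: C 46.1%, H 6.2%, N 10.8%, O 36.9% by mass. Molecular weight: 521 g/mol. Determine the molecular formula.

Assume 100 g: 46.1 g C, 6.2 g H, 10.8 g N, 36.9 g O.
C: 46.1 g ÷ 12.01 g/mol = 3.838 mol
H: 6.2 g ÷ 1.008 g/mol = 6.151 mol
N: 10.8 g ÷ 14.01 g/mol = 0.7709 mol
O: 36.9 g ÷ 16.00 g/mol = 2.306 mol
Divide by the smallest (0.7709 mol N): C 4.979, H 7.979, N 1.000, O 2.992
≈ 5:8:1:3 → C5H8NO3
Empirical-formula mass = 130.12 g/mol
n = 521 / 130.12 = 4.00 ≈ 4
Molecular formula = (C5H8NO3)×4 = C20H32N4O12

C20H32N4O12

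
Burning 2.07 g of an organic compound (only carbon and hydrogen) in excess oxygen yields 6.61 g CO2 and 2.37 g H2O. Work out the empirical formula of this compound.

mol C = 6.61 / 44.01 = 0.1502; mass C = 0.1502 × 12.01 = 1.804 g
mol H = 2 × (2.37 / 18.02) = 0.2630; mass H = 0.2630 × 1.008 = 0.2651 g
Smallest is C at 0.1502 mol; normalising gives C 1.000, H 1.751
Scaling by 4: C 4.00, H 7.01 → C4H7

C4H7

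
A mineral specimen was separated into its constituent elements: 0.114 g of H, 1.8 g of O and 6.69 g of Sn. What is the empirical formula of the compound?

Moles — H: 0.114 / 1.008 = 0.1131 mol; O: 1.8 / 16.00 = 0.1125 mol; Sn: 6.69 / 118.71 = 0.05636 mol
Smallest is Sn at 0.05636 mol; normalising gives H 2.007, O 1.996, Sn 1.000
Ratio ≈ 2:2:1, so the empirical formula is H2O2Sn

H2O2Sn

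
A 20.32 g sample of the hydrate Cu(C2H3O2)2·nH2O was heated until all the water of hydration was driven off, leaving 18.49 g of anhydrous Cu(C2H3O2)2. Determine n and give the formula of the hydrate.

Mass of water lost = 20.32 − 18.49 = 1.83 g → 1.83 / 18.02 = 0.1016 mol H2O
Molar mass of Cu(C2H3O2)2 = 181.64 g/mol → mol Cu(C2H3O2)2 = 18.49 / 181.64 = 0.1018
n = 0.1016 / 0.1018 = 1.00 ≈ 1 → Cu(C2H3O2)2·H2O

Cu(C2H3O2)2·H2O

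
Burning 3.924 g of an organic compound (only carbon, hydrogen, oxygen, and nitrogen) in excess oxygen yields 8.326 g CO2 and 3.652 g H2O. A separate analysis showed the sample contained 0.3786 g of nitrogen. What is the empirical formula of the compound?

mol C = 8.326 / 44.01 = 0.1892; mass C = 0.1892 × 12.01 = 2.272 g
mol H = 2 × (3.652 / 18.02) = 0.4053; mass H = 0.4053 × 1.008 = 0.4086 g
mol N = 0.3786 / 14.01 = 0.02702
mass O = 3.924 − (3.059) = 0.8647 g → mol O = 0.05405
Ratios (÷ 0.02702): C 7.001, H 14.999, N 1.000, O 2.000
Ratio ≈ 7:15:1:2, so the empirical formula is C7H15NO2

C7H15NO2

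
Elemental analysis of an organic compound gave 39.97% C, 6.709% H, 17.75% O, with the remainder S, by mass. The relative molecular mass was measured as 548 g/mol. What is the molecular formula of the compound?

C18H36O6S6

Assume 100 g: 39.97 g C, 6.709 g H, 17.75 g O, 35.571 g S.
C: 39.97 g ÷ 12.01 g/mol = 3.328 mol
H: 6.709 g ÷ 1.008 g/mol = 6.656 mol
O: 17.75 g ÷ 16.00 g/mol = 1.109 mol
S: 35.571 g ÷ 32.07 g/mol = 1.109 mol
Divide by the smallest (1.109 mol S): C 3.001, H 6.001, O 1.000, S 1.000
→ C3H6OS
Empirical-formula mass = 90.15 g/mol
n = 548 / 90.15 = 6.08 ≈ 6
Molecular formula = (C3H6OS)×6 = C18H36O6S6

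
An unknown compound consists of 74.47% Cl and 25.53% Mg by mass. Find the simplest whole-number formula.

Cl2Mg

Assume 100 g: 74.47 g Cl, 25.53 g Mg.
n(Cl) = 74.47/35.45 = 2.101, n(Mg) = 25.53/24.31 = 1.05
Ratios (÷ 1.05): Cl 2.000, Mg 1.000
≈ 2:1 → Cl2Mg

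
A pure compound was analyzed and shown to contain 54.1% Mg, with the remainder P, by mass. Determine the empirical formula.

Mg3P2

Assume 100 g: 54.1 g Mg, 45.9 g P.
Mg: 54.1 g ÷ 24.31 g/mol = 2.225 mol
P: 45.9 g ÷ 30.97 g/mol = 1.482 mol
Divide by the smallest (1.482 mol P): Mg 1.502, P 1.000
Scaling by 2: Mg 3.00, P 2.00 → Mg3P2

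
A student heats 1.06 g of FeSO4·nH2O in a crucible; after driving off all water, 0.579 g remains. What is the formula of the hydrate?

Mass of water lost = 1.06 − 0.579 = 0.481 g → 0.481 / 18.02 = 0.02669 mol H2O
Molar mass of FeSO4 = 151.92 g/mol → mol FeSO4 = 0.579 / 151.92 = 0.003811
n = 0.02669 / 0.003811 = 7.00 ≈ 7 → FeSO4·7H2O

FeSO4·7H2O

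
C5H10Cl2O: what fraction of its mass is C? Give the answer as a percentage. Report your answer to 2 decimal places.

Molar mass = 5(12.01) + 10(1.008) + 2(35.45) + 1(16.00) = 157.030 g/mol
Mass of C per mole = 5 × 12.01 = 60.050 g
% C = 60.050 / 157.030 × 100 = 38.24%

38.24%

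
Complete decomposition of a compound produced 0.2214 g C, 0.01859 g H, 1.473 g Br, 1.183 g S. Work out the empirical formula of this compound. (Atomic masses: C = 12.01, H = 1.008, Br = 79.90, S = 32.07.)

Moles — C: 0.2214 / 12.01 = 0.01843 mol; H: 0.01859 / 1.008 = 0.01844 mol; Br: 1.473 / 79.90 = 0.01844 mol; S: 1.183 / 32.07 = 0.03689 mol
Divide by the smallest (0.01843 mol C): C 1.000, H 1.000, Br 1.000, S 2.001
→ CHBrS2

CHBrS2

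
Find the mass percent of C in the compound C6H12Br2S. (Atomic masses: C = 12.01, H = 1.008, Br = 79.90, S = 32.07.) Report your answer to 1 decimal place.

Molar mass = 6(12.01) + 12(1.008) + 2(79.90) + 1(32.07) = 276.026 g/mol
Mass of C per mole = 6 × 12.01 = 72.060 g
% C = 72.060 / 276.026 × 100 = 26.1%

26.1%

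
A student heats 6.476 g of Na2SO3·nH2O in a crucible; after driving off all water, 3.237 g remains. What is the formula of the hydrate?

Mass of water lost = 6.476 − 3.237 = 3.239 g → 3.239 / 18.02 = 0.1797 mol H2O
Molar mass of Na2SO3 = 126.05 g/mol → mol Na2SO3 = 3.237 / 126.05 = 0.02568
n = 0.1797 / 0.02568 = 7.00 ≈ 7 → Na2SO3·7H2O

Na2SO3·7H2O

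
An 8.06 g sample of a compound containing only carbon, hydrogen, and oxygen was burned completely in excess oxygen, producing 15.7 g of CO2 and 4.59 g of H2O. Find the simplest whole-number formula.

mol C = 15.7 / 44.01 = 0.3567; mass C = 0.3567 × 12.01 = 4.284 g
mol H = 2 × (4.59 / 18.02) = 0.5094; mass H = 0.5094 × 1.008 = 0.5135 g
mass O = 8.06 − (4.798) = 3.262 g → mol O = 0.2039
Smallest is O at 0.2039 mol; normalising gives C 1.750, H 2.499, O 1.000
Multiply by 4: C 7.00, H 9.99, O 4.00 → C7H10O4

C7H10O4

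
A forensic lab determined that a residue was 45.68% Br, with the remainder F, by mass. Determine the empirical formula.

BrF5

Assume 100 g: 45.68 g Br, 54.32 g F.
Moles — Br: 45.68 / 79.90 = 0.5717 mol; F: 54.32 / 19.00 = 2.859 mol
Smallest is Br at 0.5717 mol; normalising gives Br 1.000, F 5.001
≈ 1:5 → BrF5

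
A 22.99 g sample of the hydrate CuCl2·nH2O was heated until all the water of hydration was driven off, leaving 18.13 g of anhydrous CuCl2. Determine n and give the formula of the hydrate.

CuCl2·2H2O

Mass of water lost = 22.99 − 18.13 = 4.86 g → 4.86 / 18.02 = 0.2697 mol H2O
Molar mass of CuCl2 = 134.45 g/mol → mol CuCl2 = 18.13 / 134.45 = 0.1348
n = 0.2697 / 0.1348 = 2.00 ≈ 2 → CuCl2·2H2O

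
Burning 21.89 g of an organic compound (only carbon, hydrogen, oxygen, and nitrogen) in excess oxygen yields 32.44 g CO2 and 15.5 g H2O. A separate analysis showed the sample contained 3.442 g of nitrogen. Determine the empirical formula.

mol C = 32.44 / 44.01 = 0.7371; mass C = 0.7371 × 12.01 = 8.853 g
mol H = 2 × (15.5 / 18.02) = 1.720; mass H = 1.720 × 1.008 = 1.734 g
mol N = 3.442 / 14.01 = 0.2457
mass O = 21.89 − (14.03) = 7.861 g → mol O = 0.4913
Smallest is N at 0.2457 mol; normalising gives C 3.000, H 7.002, N 1.000, O 2.000
≈ 3:7:1:2 → C3H7NO2

C3H7NO2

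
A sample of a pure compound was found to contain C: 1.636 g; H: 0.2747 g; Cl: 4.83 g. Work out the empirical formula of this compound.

CH2Cl

n(C) = 1.636/12.01 = 0.1362, n(H) = 0.2747/1.008 = 0.2725, n(Cl) = 4.83/35.45 = 0.1362
Smallest is C at 0.1362 mol; normalising gives C 1.000, H 2.001, Cl 1.000
≈ 1:2:1 → CH2Cl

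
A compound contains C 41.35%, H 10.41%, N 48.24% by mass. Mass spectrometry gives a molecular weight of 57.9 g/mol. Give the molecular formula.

C2H6N2

Assume 100 g: 41.35 g C, 10.41 g H, 48.24 g N.
n(C) = 41.35/12.01 = 3.443, n(H) = 10.41/1.008 = 10.33, n(N) = 48.24/14.01 = 3.443
Ratios (÷ 3.443): C 1.000, H 3.000, N 1.000
→ CH3N
Empirical-formula mass = 29.04 g/mol
n = 57.9 / 29.04 = 1.99 ≈ 2
Molecular formula = (CH3N)×2 = C2H6N2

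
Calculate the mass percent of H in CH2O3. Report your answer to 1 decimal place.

3.3%

Molar mass = 1(12.01) + 2(1.008) + 3(16.00) = 62.026 g/mol
Mass of H per mole = 2 × 1.008 = 2.016 g
% H = 2.016 / 62.026 × 100 = 3.3%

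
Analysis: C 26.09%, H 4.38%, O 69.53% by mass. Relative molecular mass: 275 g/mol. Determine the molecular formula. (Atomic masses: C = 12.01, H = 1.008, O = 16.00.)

C6H12O12

Assume 100 g: 26.09 g C, 4.38 g H, 69.53 g O.
n(C) = 26.09/12.01 = 2.172, n(H) = 4.38/1.008 = 4.345, n(O) = 69.53/16.00 = 4.346
Divide by the smallest (2.172 mol C): C 1.000, H 2.000, O 2.000
≈ 1:2:2 → CH2O2
Empirical-formula mass = 46.03 g/mol
n = 275 / 46.03 = 5.97 ≈ 6
Molecular formula = (CH2O2)×6 = C6H12O12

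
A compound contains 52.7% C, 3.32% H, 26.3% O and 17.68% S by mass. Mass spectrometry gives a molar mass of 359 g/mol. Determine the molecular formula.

C16H12O6S2

Assume 100 g: 52.7 g C, 3.32 g H, 26.3 g O, 17.68 g S.
C: 52.7 g ÷ 12.01 g/mol = 4.388 mol
H: 3.32 g ÷ 1.008 g/mol = 3.294 mol
O: 26.3 g ÷ 16.00 g/mol = 1.644 mol
S: 17.68 g ÷ 32.07 g/mol = 0.5513 mol
Smallest is S at 0.5513 mol; normalising gives C 7.959, H 5.974, O 2.982, S 1.000
Ratio ≈ 8:6:3:1, so the empirical formula is C8H6O3S
Empirical-formula mass = 182.20 g/mol
n = 359 / 182.20 = 1.97 ≈ 2
Molecular formula = (C8H6O3S)×2 = C16H12O6S2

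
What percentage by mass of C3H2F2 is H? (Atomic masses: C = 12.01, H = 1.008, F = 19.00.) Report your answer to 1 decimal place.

Molar mass = 3(12.01) + 2(1.008) + 2(19.00) = 76.046 g/mol
Mass of H per mole = 2 × 1.008 = 2.016 g
% H = 2.016 / 76.046 × 100 = 2.7%

2.7%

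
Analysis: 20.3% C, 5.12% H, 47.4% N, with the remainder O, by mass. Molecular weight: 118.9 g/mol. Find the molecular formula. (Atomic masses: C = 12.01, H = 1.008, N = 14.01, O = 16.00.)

Assume 100 g: 20.3 g C, 5.12 g H, 47.4 g N, 27.18 g O.
n(C) = 20.3/12.01 = 1.69, n(H) = 5.12/1.008 = 5.079, n(N) = 47.4/14.01 = 3.383, n(O) = 27.18/16.00 = 1.699
Ratios (÷ 1.69): C 1.000, H 3.005, N 2.002, O 1.005
→ CH3N2O
Empirical-formula mass = 59.05 g/mol
n = 118.9 / 59.05 = 2.01 ≈ 2
Molecular formula = (CH3N2O)×2 = C2H6N4O2

C2H6N4O2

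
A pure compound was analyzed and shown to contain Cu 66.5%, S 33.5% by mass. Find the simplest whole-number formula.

CuS

Assume 100 g: 66.5 g Cu, 33.5 g S.
n(Cu) = 66.5/63.55 = 1.046, n(S) = 33.5/32.07 = 1.045
Ratios (÷ 1.045): Cu 1.002, S 1.000
≈ 1:1 → CuS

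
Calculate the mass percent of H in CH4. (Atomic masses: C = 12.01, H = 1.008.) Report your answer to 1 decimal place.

25.1%

Molar mass = 1(12.01) + 4(1.008) = 16.042 g/mol
Mass of H per mole = 4 × 1.008 = 4.032 g
% H = 4.032 / 16.042 × 100 = 25.1%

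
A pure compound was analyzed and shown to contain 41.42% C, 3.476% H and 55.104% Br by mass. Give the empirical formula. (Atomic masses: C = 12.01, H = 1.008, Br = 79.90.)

C5H5Br

Assume 100 g: 41.42 g C, 3.476 g H, 55.104 g Br.
Moles — C: 41.42 / 12.01 = 3.449 mol; H: 3.476 / 1.008 = 3.448 mol; Br: 55.104 / 79.90 = 0.6897 mol
Smallest is Br at 0.6897 mol; normalising gives C 5.001, H 5.000, Br 1.000
≈ 5:5:1 → C5H5Br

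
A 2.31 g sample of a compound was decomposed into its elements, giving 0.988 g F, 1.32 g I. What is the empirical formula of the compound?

F: 0.988 g ÷ 19.00 g/mol = 0.052 mol
I: 1.32 g ÷ 126.90 g/mol = 0.0104 mol
Ratios (÷ 0.0104): F 4.999, I 1.000
≈ 5:1 → F5I

F5I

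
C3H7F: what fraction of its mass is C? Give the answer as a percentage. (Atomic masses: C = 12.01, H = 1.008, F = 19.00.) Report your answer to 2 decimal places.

58.03%

Molar mass = 3(12.01) + 7(1.008) + 1(19.00) = 62.086 g/mol
Mass of C per mole = 3 × 12.01 = 36.030 g
% C = 36.030 / 62.086 × 100 = 58.03%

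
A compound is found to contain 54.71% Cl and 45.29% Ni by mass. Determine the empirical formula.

Cl2Ni

Assume 100 g: 54.71 g Cl, 45.29 g Ni.
Cl: 54.71 g ÷ 35.45 g/mol = 1.543 mol
Ni: 45.29 g ÷ 58.69 g/mol = 0.7717 mol
Ratios (÷ 0.7717): Cl 2.000, Ni 1.000
≈ 2:1 → Cl2Ni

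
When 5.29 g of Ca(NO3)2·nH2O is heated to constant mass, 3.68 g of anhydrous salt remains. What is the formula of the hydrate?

Mass of water lost = 5.29 − 3.68 = 1.61 g → 1.61 / 18.02 = 0.08935 mol H2O
Molar mass of Ca(NO3)2 = 164.10 g/mol → mol Ca(NO3)2 = 3.68 / 164.10 = 0.02243
n = 0.08935 / 0.02243 = 3.98 ≈ 4 → Ca(NO3)2·4H2O

Ca(NO3)2·4H2O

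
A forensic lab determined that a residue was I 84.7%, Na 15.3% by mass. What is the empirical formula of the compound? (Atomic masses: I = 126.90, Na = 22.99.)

Assume 100 g: 84.7 g I, 15.3 g Na.
n(I) = 84.7/126.90 = 0.6675, n(Na) = 15.3/22.99 = 0.6655
Smallest is Na at 0.6655 mol; normalising gives I 1.003, Na 1.000
→ INa

INa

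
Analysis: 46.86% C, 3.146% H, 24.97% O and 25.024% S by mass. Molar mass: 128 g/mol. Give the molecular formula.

Assume 100 g: 46.86 g C, 3.146 g H, 24.97 g O, 25.024 g S.
n(C) = 46.86/12.01 = 3.902, n(H) = 3.146/1.008 = 3.121, n(O) = 24.97/16.00 = 1.561, n(S) = 25.024/32.07 = 0.7803
Divide by the smallest (0.7803 mol S): C 5.000, H 4.000, O 2.000, S 1.000
Ratio ≈ 5:4:2:1, so the empirical formula is C5H4O2S
Empirical-formula mass = 128.15 g/mol
n = 128 / 128.15 = 1.00 ≈ 1
Molecular formula = empirical formula = C5H4O2S

C5H4O2S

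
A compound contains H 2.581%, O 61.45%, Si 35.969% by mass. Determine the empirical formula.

Assume 100 g: 2.581 g H, 61.45 g O, 35.969 g Si.
n(H) = 2.581/1.008 = 2.561, n(O) = 61.45/16.00 = 3.841, n(Si) = 35.969/28.09 = 1.28
Divide by the smallest (1.28 mol Si): H 2.000, O 2.999, Si 1.000
→ H2O3Si

H2O3Si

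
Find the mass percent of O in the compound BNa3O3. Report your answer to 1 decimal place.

37.6%

Molar mass = 1(10.81) + 3(22.99) + 3(16.00) = 127.780 g/mol
Mass of O per mole = 3 × 16.00 = 48.000 g
% O = 48.000 / 127.780 × 100 = 37.6%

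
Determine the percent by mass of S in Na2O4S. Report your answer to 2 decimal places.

Molar mass = 2(22.99) + 4(16.00) + 1(32.07) = 142.050 g/mol
Mass of S per mole = 1 × 32.07 = 32.070 g
% S = 32.070 / 142.050 × 100 = 22.58%

22.58%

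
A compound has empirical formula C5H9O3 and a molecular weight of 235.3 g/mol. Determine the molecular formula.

Empirical-formula mass = 117.12 g/mol
n = 235.3 / 117.12 = 2.01 ≈ 2
Molecular formula = (C5H9O3)2 = C10H18O6

C10H18O6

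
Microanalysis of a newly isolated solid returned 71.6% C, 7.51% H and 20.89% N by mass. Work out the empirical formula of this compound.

Assume 100 g: 71.6 g C, 7.51 g H, 20.89 g N.
C: 71.6 g ÷ 12.01 g/mol = 5.962 mol
H: 7.51 g ÷ 1.008 g/mol = 7.45 mol
N: 20.89 g ÷ 14.01 g/mol = 1.491 mol
Divide by the smallest (1.491 mol N): C 3.998, H 4.997, N 1.000
→ C4H5N

C4H5N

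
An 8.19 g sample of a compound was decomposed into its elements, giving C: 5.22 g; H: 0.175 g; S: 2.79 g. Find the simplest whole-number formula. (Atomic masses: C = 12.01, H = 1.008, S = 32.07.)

n(C) = 5.22/12.01 = 0.4346, n(H) = 0.175/1.008 = 0.1736, n(S) = 2.79/32.07 = 0.087
Divide by the smallest (0.087 mol S): C 4.996, H 1.996, S 1.000
Ratio ≈ 5:2:1, so the empirical formula is C5H2S

C5H2S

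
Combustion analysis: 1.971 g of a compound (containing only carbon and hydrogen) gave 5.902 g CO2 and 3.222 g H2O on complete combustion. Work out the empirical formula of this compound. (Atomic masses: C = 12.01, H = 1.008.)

mol C = 5.902 / 44.01 = 0.1341; mass C = 0.1341 × 12.01 = 1.611 g
mol H = 2 × (3.222 / 18.02) = 0.3576; mass H = 0.3576 × 1.008 = 0.3605 g
Smallest is C at 0.1341 mol; normalising gives C 1.000, H 2.667
×3: C 3.00, H 8.00 → C3H8

C3H8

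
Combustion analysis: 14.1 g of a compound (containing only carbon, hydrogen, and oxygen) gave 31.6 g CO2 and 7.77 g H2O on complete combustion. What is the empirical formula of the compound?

mol C = 31.6 / 44.01 = 0.7180; mass C = 0.7180 × 12.01 = 8.623 g
mol H = 2 × (7.77 / 18.02) = 0.8624; mass H = 0.8624 × 1.008 = 0.8693 g
mass O = 14.1 − (9.493) = 4.607 g → mol O = 0.2880
Smallest is O at 0.288 mol; normalising gives C 2.493, H 2.995, O 1.000
Scaling by 2: C 4.99, H 5.99, O 2.00 → C5H6O2

C5H6O2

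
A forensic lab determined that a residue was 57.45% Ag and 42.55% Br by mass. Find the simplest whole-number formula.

Assume 100 g: 57.45 g Ag, 42.55 g Br.
Ag: 57.45 g ÷ 107.87 g/mol = 0.5326 mol
Br: 42.55 g ÷ 79.90 g/mol = 0.5325 mol
Divide by the smallest (0.5325 mol Br): Ag 1.000, Br 1.000
→ AgBr

AgBr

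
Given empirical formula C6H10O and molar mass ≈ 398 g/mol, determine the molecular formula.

C24H40O4

Empirical-formula mass = 98.14 g/mol
n = 398 / 98.14 = 4.06 ≈ 4
Molecular formula = (C6H10O)4 = C24H40O4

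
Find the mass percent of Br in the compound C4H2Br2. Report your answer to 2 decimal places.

76.15%

Molar mass = 4(12.01) + 2(1.008) + 2(79.90) = 209.856 g/mol
Mass of Br per mole = 2 × 79.90 = 159.800 g
% Br = 159.800 / 209.856 × 100 = 76.15%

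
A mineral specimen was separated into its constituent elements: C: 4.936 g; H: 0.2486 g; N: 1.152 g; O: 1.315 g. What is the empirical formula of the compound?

C5H3NO

Moles — C: 4.936 / 12.01 = 0.411 mol; H: 0.2486 / 1.008 = 0.2466 mol; N: 1.152 / 14.01 = 0.08223 mol; O: 1.315 / 16.00 = 0.08219 mol
Smallest is O at 0.08219 mol; normalising gives C 5.001, H 3.001, N 1.000, O 1.000
≈ 5:3:1:1 → C5H3NO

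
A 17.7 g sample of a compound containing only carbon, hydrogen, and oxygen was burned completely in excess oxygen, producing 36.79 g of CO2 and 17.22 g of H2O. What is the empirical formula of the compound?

C7H16O3

mol C = 36.79 / 44.01 = 0.8359; mass C = 0.8359 × 12.01 = 10.04 g
mol H = 2 × (17.22 / 18.02) = 1.911; mass H = 1.911 × 1.008 = 1.926 g
mass O = 17.7 − (11.97) = 5.734 g → mol O = 0.3584
Ratios (÷ 0.3584): C 2.333, H 5.333, O 1.000
Multiply by 3: C 7.00, H 16.00, O 3.00 → C7H16O3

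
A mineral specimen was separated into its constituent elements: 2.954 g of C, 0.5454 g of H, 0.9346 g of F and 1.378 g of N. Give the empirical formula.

C5H11FN2

n(C) = 2.954/12.01 = 0.246, n(H) = 0.5454/1.008 = 0.5411, n(F) = 0.9346/19.00 = 0.04919, n(N) = 1.378/14.01 = 0.09836
Ratios (÷ 0.04919): C 5.000, H 11.000, F 1.000, N 2.000
→ C5H11FN2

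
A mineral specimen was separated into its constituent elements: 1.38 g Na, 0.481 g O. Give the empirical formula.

Na2O

Moles — Na: 1.38 / 22.99 = 0.06003 mol; O: 0.481 / 16.00 = 0.03006 mol
Divide by the smallest (0.03006 mol O): Na 1.997, O 1.000
Ratio ≈ 2:1, so the empirical formula is Na2O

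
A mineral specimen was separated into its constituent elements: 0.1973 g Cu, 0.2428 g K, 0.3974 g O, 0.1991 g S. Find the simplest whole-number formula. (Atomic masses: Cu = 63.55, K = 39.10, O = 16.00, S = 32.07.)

Cu: 0.1973 g ÷ 63.55 g/mol = 0.003105 mol
K: 0.2428 g ÷ 39.10 g/mol = 0.00621 mol
O: 0.3974 g ÷ 16.00 g/mol = 0.02484 mol
S: 0.1991 g ÷ 32.07 g/mol = 0.006208 mol
Ratios (÷ 0.003105): Cu 1.000, K 2.000, O 8.000, S 2.000
→ CuK2O8S2

CuK2O8S2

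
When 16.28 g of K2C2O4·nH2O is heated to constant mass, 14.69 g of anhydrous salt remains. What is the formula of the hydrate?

K2C2O4·H2O

Mass of water lost = 16.28 − 14.69 = 1.59 g → 1.59 / 18.02 = 0.08824 mol H2O
Molar mass of K2C2O4 = 166.22 g/mol → mol K2C2O4 = 14.69 / 166.22 = 0.08838
n = 0.08824 / 0.08838 = 1.00 ≈ 1 → K2C2O4·H2O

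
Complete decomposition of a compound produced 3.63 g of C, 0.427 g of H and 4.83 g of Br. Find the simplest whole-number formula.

n(C) = 3.63/12.01 = 0.3022, n(H) = 0.427/1.008 = 0.4236, n(Br) = 4.83/79.90 = 0.06045
Smallest is Br at 0.06045 mol; normalising gives C 5.000, H 7.008, Br 1.000
→ C5H7Br

C5H7Br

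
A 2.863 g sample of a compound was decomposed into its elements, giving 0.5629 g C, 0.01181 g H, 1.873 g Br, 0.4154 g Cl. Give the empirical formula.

C4HBr2Cl

Moles — C: 0.5629 / 12.01 = 0.04687 mol; H: 0.01181 / 1.008 = 0.01172 mol; Br: 1.873 / 79.90 = 0.02344 mol; Cl: 0.4154 / 35.45 = 0.01172 mol
Ratios (÷ 0.01172): C 4.000, H 1.000, Br 2.001, Cl 1.000
→ C4HBr2Cl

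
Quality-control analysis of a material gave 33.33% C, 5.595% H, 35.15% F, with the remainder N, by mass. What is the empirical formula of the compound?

Assume 100 g: 33.33 g C, 5.595 g H, 35.15 g F, 25.925 g N.
C: 33.33 g ÷ 12.01 g/mol = 2.775 mol
H: 5.595 g ÷ 1.008 g/mol = 5.551 mol
F: 35.15 g ÷ 19.00 g/mol = 1.85 mol
N: 25.925 g ÷ 14.01 g/mol = 1.85 mol
Smallest is F at 1.85 mol; normalising gives C 1.500, H 3.000, F 1.000, N 1.000
Multiply by 2: C 3.00, H 6.00, F 2.00, N 2.00 → C3H6F2N2

C3H6F2N2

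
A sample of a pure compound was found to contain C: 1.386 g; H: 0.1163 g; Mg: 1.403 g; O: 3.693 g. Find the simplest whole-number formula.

C: 1.386 g ÷ 12.01 g/mol = 0.1154 mol
H: 0.1163 g ÷ 1.008 g/mol = 0.1154 mol
Mg: 1.403 g ÷ 24.31 g/mol = 0.05771 mol
O: 3.693 g ÷ 16.00 g/mol = 0.2308 mol
Divide by the smallest (0.05771 mol Mg): C 2.000, H 1.999, Mg 1.000, O 3.999
→ C2H2MgO4

C2H2MgO4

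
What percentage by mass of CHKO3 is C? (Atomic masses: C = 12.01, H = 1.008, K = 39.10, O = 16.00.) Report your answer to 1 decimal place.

Molar mass = 1(12.01) + 1(1.008) + 1(39.10) + 3(16.00) = 100.118 g/mol
Mass of C per mole = 1 × 12.01 = 12.010 g
% C = 12.010 / 100.118 × 100 = 12.0%

12.0%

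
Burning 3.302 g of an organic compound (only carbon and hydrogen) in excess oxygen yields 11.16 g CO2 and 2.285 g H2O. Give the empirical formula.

mol C = 11.16 / 44.01 = 0.2536; mass C = 0.2536 × 12.01 = 3.045 g
mol H = 2 × (2.285 / 18.02) = 0.2536; mass H = 0.2536 × 1.008 = 0.2556 g
Ratios (÷ 0.2536): C 1.000, H 1.000
Ratio ≈ 1:1, so the empirical formula is CH

CH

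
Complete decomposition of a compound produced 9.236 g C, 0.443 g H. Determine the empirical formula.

C7H4

Moles — C: 9.236 / 12.01 = 0.769 mol; H: 0.443 / 1.008 = 0.4395 mol
Divide by the smallest (0.4395 mol H): C 1.750, H 1.000
Scaling by 4: C 7.00, H 4.00 → C7H4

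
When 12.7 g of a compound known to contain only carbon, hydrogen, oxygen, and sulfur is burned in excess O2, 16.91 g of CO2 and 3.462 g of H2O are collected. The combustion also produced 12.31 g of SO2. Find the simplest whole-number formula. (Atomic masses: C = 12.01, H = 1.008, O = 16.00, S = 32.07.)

mol C = 16.91 / 44.01 = 0.3842; mass C = 0.3842 × 12.01 = 4.615 g
mol H = 2 × (3.462 / 18.02) = 0.3842; mass H = 0.3842 × 1.008 = 0.3873 g
mol S = 12.31 / 64.07 = 0.1921; mass S = 6.162 g
mass O = 12.7 − (11.16) = 1.536 g → mol O = 0.09602
Ratios (÷ 0.09602): C 4.001, H 4.002, O 1.000, S 2.001
Ratio ≈ 4:4:1:2, so the empirical formula is C4H4OS2

C4H4OS2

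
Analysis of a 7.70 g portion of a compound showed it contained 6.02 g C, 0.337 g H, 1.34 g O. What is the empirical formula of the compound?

n(C) = 6.02/12.01 = 0.5012, n(H) = 0.337/1.008 = 0.3343, n(O) = 1.34/16.00 = 0.08375
Smallest is O at 0.08375 mol; normalising gives C 5.985, H 3.992, O 1.000
Ratio ≈ 6:4:1, so the empirical formula is C6H4O

C6H4O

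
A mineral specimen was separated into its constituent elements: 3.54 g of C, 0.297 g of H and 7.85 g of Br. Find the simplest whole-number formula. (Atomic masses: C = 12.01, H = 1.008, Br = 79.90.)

C3H3Br

n(C) = 3.54/12.01 = 0.2948, n(H) = 0.297/1.008 = 0.2946, n(Br) = 7.85/79.90 = 0.09825
Smallest is Br at 0.09825 mol; normalising gives C 3.000, H 2.999, Br 1.000
Ratio ≈ 3:3:1, so the empirical formula is C3H3Br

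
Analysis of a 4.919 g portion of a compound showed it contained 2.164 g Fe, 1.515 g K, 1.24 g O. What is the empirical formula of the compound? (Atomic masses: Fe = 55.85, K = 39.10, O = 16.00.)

n(Fe) = 2.164/55.85 = 0.03875, n(K) = 1.515/39.10 = 0.03875, n(O) = 1.24/16.00 = 0.0775
Ratios (÷ 0.03875): Fe 1.000, K 1.000, O 2.000
→ FeKO2

FeKO2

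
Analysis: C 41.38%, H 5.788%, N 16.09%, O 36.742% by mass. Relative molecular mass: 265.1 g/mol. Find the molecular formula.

C9H15N3O6

Assume 100 g: 41.38 g C, 5.788 g H, 16.09 g N, 36.742 g O.
n(C) = 41.38/12.01 = 3.445, n(H) = 5.788/1.008 = 5.742, n(N) = 16.09/14.01 = 1.148, n(O) = 36.742/16.00 = 2.296
Divide by the smallest (1.148 mol N): C 3.000, H 5.000, N 1.000, O 2.000
→ C3H5NO2
Empirical-formula mass = 87.08 g/mol
n = 265.1 / 87.08 = 3.04 ≈ 3
Molecular formula = (C3H5NO2)×3 = C9H15N3O6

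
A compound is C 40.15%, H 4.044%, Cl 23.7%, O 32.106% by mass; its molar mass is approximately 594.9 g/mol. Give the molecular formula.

Assume 100 g: 40.15 g C, 4.044 g H, 23.7 g Cl, 32.106 g O.
n(C) = 40.15/12.01 = 3.343, n(H) = 4.044/1.008 = 4.012, n(Cl) = 23.7/35.45 = 0.6685, n(O) = 32.106/16.00 = 2.007
Smallest is Cl at 0.6685 mol; normalising gives C 5.000, H 6.001, Cl 1.000, O 3.001
≈ 5:6:1:3 → C5H6ClO3
Empirical-formula mass = 149.55 g/mol
n = 594.9 / 149.55 = 3.98 ≈ 4
Molecular formula = (C5H6ClO3)×4 = C20H24Cl4O12

C20H24Cl4O12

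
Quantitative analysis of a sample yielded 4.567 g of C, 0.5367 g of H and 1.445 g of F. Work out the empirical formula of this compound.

C5H7F

Moles — C: 4.567 / 12.01 = 0.3803 mol; H: 0.5367 / 1.008 = 0.5324 mol; F: 1.445 / 19.00 = 0.07605 mol
Ratios (÷ 0.07605): C 5.000, H 7.001, F 1.000
≈ 5:7:1 → C5H7F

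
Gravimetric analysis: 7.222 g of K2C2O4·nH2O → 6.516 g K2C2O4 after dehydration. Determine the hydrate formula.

K2C2O4·H2O

Mass of water lost = 7.222 − 6.516 = 0.706 g → 0.706 / 18.02 = 0.03918 mol H2O
Molar mass of K2C2O4 = 166.22 g/mol → mol K2C2O4 = 6.516 / 166.22 = 0.0392
n = 0.03918 / 0.0392 = 1.00 ≈ 1 → K2C2O4·H2O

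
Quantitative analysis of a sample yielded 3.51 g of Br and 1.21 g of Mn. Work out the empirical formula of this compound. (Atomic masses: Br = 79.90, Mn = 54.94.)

Br2Mn

Moles — Br: 3.51 / 79.90 = 0.04393 mol; Mn: 1.21 / 54.94 = 0.02202 mol
Smallest is Mn at 0.02202 mol; normalising gives Br 1.995, Mn 1.000
≈ 2:1 → Br2Mn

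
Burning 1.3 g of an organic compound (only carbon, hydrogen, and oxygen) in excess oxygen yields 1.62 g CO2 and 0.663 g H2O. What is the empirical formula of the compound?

mol C = 1.62 / 44.01 = 0.03681; mass C = 0.03681 × 12.01 = 0.4421 g
mol H = 2 × (0.663 / 18.02) = 0.07358; mass H = 0.07358 × 1.008 = 0.07417 g
mass O = 1.3 − (0.5163) = 0.7837 g → mol O = 0.04898
Smallest is C at 0.03681 mol; normalising gives C 1.000, H 1.999, O 1.331
Scaling by 3: C 3.00, H 6.00, O 3.99 → C3H6O4

C3H6O4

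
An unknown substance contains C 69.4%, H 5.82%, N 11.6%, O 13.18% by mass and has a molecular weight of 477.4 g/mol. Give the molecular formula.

C28H28N4O4

Assume 100 g: 69.4 g C, 5.82 g H, 11.6 g N, 13.18 g O.
C: 69.4 g ÷ 12.01 g/mol = 5.779 mol
H: 5.82 g ÷ 1.008 g/mol = 5.774 mol
N: 11.6 g ÷ 14.01 g/mol = 0.828 mol
O: 13.18 g ÷ 16.00 g/mol = 0.8237 mol
Divide by the smallest (0.8237 mol O): C 7.015, H 7.009, N 1.005, O 1.000
Ratio ≈ 7:7:1:1, so the empirical formula is C7H7NO
Empirical-formula mass = 121.14 g/mol
n = 477.4 / 121.14 = 3.94 ≈ 4
Molecular formula = (C7H7NO)×4 = C28H28N4O4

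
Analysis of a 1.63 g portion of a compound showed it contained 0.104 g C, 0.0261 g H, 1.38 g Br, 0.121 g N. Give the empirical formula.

n(C) = 0.104/12.01 = 0.008659, n(H) = 0.0261/1.008 = 0.02589, n(Br) = 1.38/79.90 = 0.01727, n(N) = 0.121/14.01 = 0.008637
Smallest is N at 0.008637 mol; normalising gives C 1.003, H 2.998, Br 2.000, N 1.000
Ratio ≈ 1:3:2:1, so the empirical formula is CH3Br2N

CH3Br2N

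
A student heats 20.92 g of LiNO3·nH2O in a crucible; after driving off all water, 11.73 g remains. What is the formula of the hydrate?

LiNO3·3H2O

Mass of water lost = 20.92 − 11.73 = 9.19 g → 9.19 / 18.02 = 0.51 mol H2O
Molar mass of LiNO3 = 68.95 g/mol → mol LiNO3 = 11.73 / 68.95 = 0.1701
n = 0.51 / 0.1701 = 3.00 ≈ 3 → LiNO3·3H2O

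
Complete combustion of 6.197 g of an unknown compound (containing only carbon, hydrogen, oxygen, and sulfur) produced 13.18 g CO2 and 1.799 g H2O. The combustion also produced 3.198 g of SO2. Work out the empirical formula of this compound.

mol C = 13.18 / 44.01 = 0.2995; mass C = 0.2995 × 12.01 = 3.597 g
mol H = 2 × (1.799 / 18.02) = 0.1997; mass H = 0.1997 × 1.008 = 0.2013 g
mol S = 3.198 / 64.07 = 0.04991; mass S = 1.601 g
mass O = 6.197 − (5.399) = 0.7983 g → mol O = 0.04989
Smallest is O at 0.04989 mol; normalising gives C 6.003, H 4.002, O 1.000, S 1.000
→ C6H4OS

C6H4OS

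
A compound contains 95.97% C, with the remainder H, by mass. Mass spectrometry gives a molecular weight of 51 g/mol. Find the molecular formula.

Assume 100 g: 95.97 g C, 4.03 g H.
Moles — C: 95.97 / 12.01 = 7.991 mol; H: 4.03 / 1.008 = 3.998 mol
Ratios (÷ 3.998): C 1.999, H 1.000
Ratio ≈ 2:1, so the empirical formula is C2H
Empirical-formula mass = 25.03 g/mol
n = 51 / 25.03 = 2.04 ≈ 2
Molecular formula = (C2H)×2 = C4H2

C4H2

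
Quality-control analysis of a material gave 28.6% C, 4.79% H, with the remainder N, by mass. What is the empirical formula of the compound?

Assume 100 g: 28.6 g C, 4.79 g H, 66.61 g N.
C: 28.6 g ÷ 12.01 g/mol = 2.381 mol
H: 4.79 g ÷ 1.008 g/mol = 4.752 mol
N: 66.61 g ÷ 14.01 g/mol = 4.754 mol
Ratios (÷ 2.381): C 1.000, H 1.996, N 1.997
≈ 1:2:2 → CH2N2

CH2N2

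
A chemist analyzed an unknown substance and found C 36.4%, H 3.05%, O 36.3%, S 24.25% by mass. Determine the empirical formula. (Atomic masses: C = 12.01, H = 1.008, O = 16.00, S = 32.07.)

Assume 100 g: 36.4 g C, 3.05 g H, 36.3 g O, 24.25 g S.
n(C) = 36.4/12.01 = 3.031, n(H) = 3.05/1.008 = 3.026, n(O) = 36.3/16.00 = 2.269, n(S) = 24.25/32.07 = 0.7562
Divide by the smallest (0.7562 mol S): C 4.008, H 4.002, O 3.000, S 1.000
→ C4H4O3S

C4H4O3S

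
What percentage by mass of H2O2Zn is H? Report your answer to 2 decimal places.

Molar mass = 2(1.008) + 2(16.00) + 1(65.38) = 99.396 g/mol
Mass of H per mole = 2 × 1.008 = 2.016 g
% H = 2.016 / 99.396 × 100 = 2.03%

2.03%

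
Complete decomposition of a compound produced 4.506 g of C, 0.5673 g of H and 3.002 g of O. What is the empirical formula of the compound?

n(C) = 4.506/12.01 = 0.3752, n(H) = 0.5673/1.008 = 0.5628, n(O) = 3.002/16.00 = 0.1876
Smallest is O at 0.1876 mol; normalising gives C 2.000, H 3.000, O 1.000
≈ 2:3:1 → C2H3O

C2H3O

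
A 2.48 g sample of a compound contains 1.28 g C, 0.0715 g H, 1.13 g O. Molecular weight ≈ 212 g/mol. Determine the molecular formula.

n(C) = 1.28/12.01 = 0.1066, n(H) = 0.0715/1.008 = 0.07093, n(O) = 1.13/16.00 = 0.07062
Ratios (÷ 0.07062): C 1.509, H 1.004, O 1.000
×2: C 3.02, H 2.01, O 2.00 → C3H2O2
Empirical-formula mass = 70.05 g/mol
n = 212 / 70.05 = 3.03 ≈ 3
Molecular formula = (C3H2O2)×3 = C9H6O6

C9H6O6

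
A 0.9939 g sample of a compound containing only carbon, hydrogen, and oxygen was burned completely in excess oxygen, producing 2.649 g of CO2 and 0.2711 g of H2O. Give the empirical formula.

C4H2O

mol C = 2.649 / 44.01 = 0.06019; mass C = 0.06019 × 12.01 = 0.7229 g
mol H = 2 × (0.2711 / 18.02) = 0.03009; mass H = 0.03009 × 1.008 = 0.03033 g
mass O = 0.9939 − (0.7532) = 0.2407 g → mol O = 0.01504
Ratios (÷ 0.01504): C 4.001, H 2.000, O 1.000
Ratio ≈ 4:2:1, so the empirical formula is C4H2O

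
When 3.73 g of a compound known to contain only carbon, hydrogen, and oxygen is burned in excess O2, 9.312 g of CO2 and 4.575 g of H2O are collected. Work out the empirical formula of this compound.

C5H12O

mol C = 9.312 / 44.01 = 0.2116; mass C = 0.2116 × 12.01 = 2.541 g
mol H = 2 × (4.575 / 18.02) = 0.5078; mass H = 0.5078 × 1.008 = 0.5118 g
mass O = 3.73 − (3.053) = 0.6770 g → mol O = 0.04231
Ratios (÷ 0.04231): C 5.001, H 12.001, O 1.000
Ratio ≈ 5:12:1, so the empirical formula is C5H12O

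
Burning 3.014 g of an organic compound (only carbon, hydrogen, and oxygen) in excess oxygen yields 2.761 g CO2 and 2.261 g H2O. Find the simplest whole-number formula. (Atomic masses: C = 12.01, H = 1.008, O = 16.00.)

mol C = 2.761 / 44.01 = 0.06274; mass C = 0.06274 × 12.01 = 0.7535 g
mol H = 2 × (2.261 / 18.02) = 0.2509; mass H = 0.2509 × 1.008 = 0.2530 g
mass O = 3.014 − (1.006) = 2.008 g → mol O = 0.1255
Smallest is C at 0.06274 mol; normalising gives C 1.000, H 4.000, O 2.000
Ratio ≈ 1:4:2, so the empirical formula is CH4O2

CH4O2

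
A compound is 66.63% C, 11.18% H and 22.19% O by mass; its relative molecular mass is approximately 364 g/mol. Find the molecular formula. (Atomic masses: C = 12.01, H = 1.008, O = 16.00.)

C20H40O5

Assume 100 g: 66.63 g C, 11.18 g H, 22.19 g O.
n(C) = 66.63/12.01 = 5.548, n(H) = 11.18/1.008 = 11.09, n(O) = 22.19/16.00 = 1.387
Smallest is O at 1.387 mol; normalising gives C 4.000, H 7.997, O 1.000
Ratio ≈ 4:8:1, so the empirical formula is C4H8O
Empirical-formula mass = 72.10 g/mol
n = 364 / 72.10 = 5.05 ≈ 5
Molecular formula = (C4H8O)×5 = C20H40O5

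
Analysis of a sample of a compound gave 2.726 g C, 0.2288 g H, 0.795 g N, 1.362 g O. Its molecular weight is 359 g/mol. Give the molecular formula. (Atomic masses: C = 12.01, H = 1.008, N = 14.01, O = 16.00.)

n(C) = 2.726/12.01 = 0.227, n(H) = 0.2288/1.008 = 0.227, n(N) = 0.795/14.01 = 0.05675, n(O) = 1.362/16.00 = 0.08513
Smallest is N at 0.05675 mol; normalising gives C 4.000, H 4.000, N 1.000, O 1.500
Multiply by 2: C 8.00, H 8.00, N 2.00, O 3.00 → C8H8N2O3
Empirical-formula mass = 180.16 g/mol
n = 359 / 180.16 = 1.99 ≈ 2
Molecular formula = (C8H8N2O3)×2 = C16H16N4O6

C16H16N4O6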